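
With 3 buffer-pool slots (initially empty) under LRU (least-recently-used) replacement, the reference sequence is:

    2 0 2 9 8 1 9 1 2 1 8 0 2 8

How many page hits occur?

5

2: fault, frames [2]
0: fault, frames [2, 0]
2: hit
9: fault, frames [0, 2, 9]
8: fault, evict 0, frames [2, 9, 8]
1: fault, evict 2, frames [9, 8, 1]
9: hit
1: hit
2: fault, evict 8, frames [9, 1, 2]
1: hit
8: fault, evict 9, frames [2, 1, 8]
0: fault, evict 2, frames [1, 8, 0]
2: fault, evict 1, frames [8, 0, 2]
8: hit
Hits: 5.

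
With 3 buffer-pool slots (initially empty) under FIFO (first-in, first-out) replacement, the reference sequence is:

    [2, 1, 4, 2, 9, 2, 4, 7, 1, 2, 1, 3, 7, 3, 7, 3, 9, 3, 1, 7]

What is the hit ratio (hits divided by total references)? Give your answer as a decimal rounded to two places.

2 -> fault, frames (2)
1 -> fault, frames (2 1)
4 -> fault, frames (2 1 4)
2 -> hit
9 -> fault, evict 2, frames (1 4 9)
2 -> fault, evict 1, frames (4 9 2)
4 -> hit
7 -> fault, evict 4, frames (9 2 7)
1 -> fault, evict 9, frames (2 7 1)
2 -> hit
1 -> hit
3 -> fault, evict 2, frames (7 1 3)
7 -> hit
3 -> hit
7 -> hit
3 -> hit
9 -> fault, evict 7, frames (1 3 9)
3 -> hit
1 -> hit
7 -> fault, evict 1, frames (3 9 7)
Hits: 10 of 20 references → 10/20 = 0.5000.

0.50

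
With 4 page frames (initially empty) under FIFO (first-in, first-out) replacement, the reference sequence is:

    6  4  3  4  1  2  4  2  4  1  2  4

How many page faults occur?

6: fault, frames {6}
4: fault, frames {6,4}
3: fault, frames {6,4,3}
4: hit
1: fault, frames {6,4,3,1}
2: fault, evict 6, frames {4,3,1,2}
4: hit
2: hit
4: hit
1: hit
2: hit
4: hit
Page faults: 5.

5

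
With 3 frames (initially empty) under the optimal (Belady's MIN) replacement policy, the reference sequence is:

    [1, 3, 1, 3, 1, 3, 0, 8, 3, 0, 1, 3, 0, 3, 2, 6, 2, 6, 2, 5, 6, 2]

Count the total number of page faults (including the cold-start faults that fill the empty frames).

8

1 → fault, frames [1]
3 → fault, frames [1, 3]
1 → hit
3 → hit
1 → hit
3 → hit
0 → fault, frames [1, 3, 0]
8 → fault, evict 1, frames [3, 0, 8]
3 → hit
0 → hit
1 → fault, evict 8, frames [3, 0, 1]
3 → hit
0 → hit
3 → hit
2 → fault, evict 1, frames [3, 0, 2]
6 → fault, evict 0, frames [3, 2, 6]
2 → hit
6 → hit
2 → hit
5 → fault, evict 3, frames [2, 6, 5]
6 → hit
2 → hit
Page faults: 8.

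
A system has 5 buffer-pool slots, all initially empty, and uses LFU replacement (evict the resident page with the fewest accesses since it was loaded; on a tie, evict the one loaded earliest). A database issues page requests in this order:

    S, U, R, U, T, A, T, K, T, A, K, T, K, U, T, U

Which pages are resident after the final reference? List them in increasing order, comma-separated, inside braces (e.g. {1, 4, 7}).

{A, K, R, T, U}

S → miss, frames (S)
U → miss, frames (S U)
R → miss, frames (S U R)
U → hit
T → miss, frames (S U R T)
A → miss, frames (S U R T A)
T → hit
K → miss, evict S, frames (U R T A K)
T → hit
A → hit
K → hit
T → hit
K → hit
U → hit
T → hit
U → hit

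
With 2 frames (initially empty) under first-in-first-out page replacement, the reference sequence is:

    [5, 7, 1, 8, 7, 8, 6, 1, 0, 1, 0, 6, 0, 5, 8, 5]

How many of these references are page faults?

11

5 → fault, frames (5)
7 → fault, frames (5 7)
1 → fault, evict 5, frames (7 1)
8 → fault, evict 7, frames (1 8)
7 → fault, evict 1, frames (8 7)
8 → hit
6 → fault, evict 8, frames (7 6)
1 → fault, evict 7, frames (6 1)
0 → fault, evict 6, frames (1 0)
1 → hit
0 → hit
6 → fault, evict 1, frames (0 6)
0 → hit
5 → fault, evict 0, frames (6 5)
8 → fault, evict 6, frames (5 8)
5 → hit
Page faults: 11.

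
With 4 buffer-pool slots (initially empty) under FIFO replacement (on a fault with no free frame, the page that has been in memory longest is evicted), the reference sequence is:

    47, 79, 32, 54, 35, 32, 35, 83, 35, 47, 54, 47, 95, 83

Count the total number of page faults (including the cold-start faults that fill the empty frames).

47 → miss, frames (47)
79 → miss, frames (47 79)
32 → miss, frames (47 79 32)
54 → miss, frames (47 79 32 54)
35 → miss, evict 47, frames (79 32 54 35)
32 → hit
35 → hit
83 → miss, evict 79, frames (32 54 35 83)
35 → hit
47 → miss, evict 32, frames (54 35 83 47)
54 → hit
47 → hit
95 → miss, evict 54, frames (35 83 47 95)
83 → hit
Page faults: 8.

8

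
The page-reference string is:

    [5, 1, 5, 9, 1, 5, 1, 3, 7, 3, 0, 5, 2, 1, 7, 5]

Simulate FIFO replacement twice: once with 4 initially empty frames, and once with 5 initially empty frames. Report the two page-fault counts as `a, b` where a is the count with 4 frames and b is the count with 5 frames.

4 frames: F F . F . . . F F . F F F F F . → 10 faults.
5 frames: F F . F . . . F F . F F F F . . → 9 faults.
9 < 10: adding a frame reduced faults, as is typical.

10, 9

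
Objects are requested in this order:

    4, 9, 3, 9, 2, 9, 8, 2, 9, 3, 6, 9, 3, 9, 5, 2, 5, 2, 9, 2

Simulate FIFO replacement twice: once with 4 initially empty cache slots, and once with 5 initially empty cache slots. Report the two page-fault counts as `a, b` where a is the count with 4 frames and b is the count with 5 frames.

4 frames: F F F . F . F . . . F F F . F F . . . . → 10 faults.
5 frames: F F F . F . F . . . F . . . F . . . F . → 8 faults.
8 < 10: adding a frame reduced faults, as is typical.

10, 8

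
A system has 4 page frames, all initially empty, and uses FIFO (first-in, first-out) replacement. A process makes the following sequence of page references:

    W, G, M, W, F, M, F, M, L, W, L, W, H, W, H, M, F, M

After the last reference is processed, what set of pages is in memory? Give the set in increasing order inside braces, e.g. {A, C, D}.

{F, H, M, W}

W → fault, frames (W)
G → fault, frames (W G)
M → fault, frames (W G M)
W → hit
F → fault, frames (W G M F)
M → hit
F → hit
M → hit
L → fault, evict W, frames (G M F L)
W → fault, evict G, frames (M F L W)
L → hit
W → hit
H → fault, evict M, frames (F L W H)
W → hit
H → hit
M → fault, evict F, frames (L W H M)
F → fault, evict L, frames (W H M F)
M → hit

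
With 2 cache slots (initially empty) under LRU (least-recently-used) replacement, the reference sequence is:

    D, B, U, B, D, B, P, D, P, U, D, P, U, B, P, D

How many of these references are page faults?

13

D -> miss, frames {D}
B -> miss, frames {D,B}
U -> miss, evict D, frames {B,U}
B -> hit
D -> miss, evict U, frames {B,D}
B -> hit
P -> miss, evict D, frames {B,P}
D -> miss, evict B, frames {P,D}
P -> hit
U -> miss, evict D, frames {P,U}
D -> miss, evict P, frames {U,D}
P -> miss, evict U, frames {D,P}
U -> miss, evict D, frames {P,U}
B -> miss, evict P, frames {U,B}
P -> miss, evict U, frames {B,P}
D -> miss, evict B, frames {P,D}
Page faults: 13.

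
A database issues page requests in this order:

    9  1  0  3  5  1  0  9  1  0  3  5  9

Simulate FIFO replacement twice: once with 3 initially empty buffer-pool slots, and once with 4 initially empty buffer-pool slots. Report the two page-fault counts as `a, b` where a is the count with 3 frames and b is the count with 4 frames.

10, 11

3 frames: F F F F F F F F . . F F . → 10 faults.
4 frames: F F F F F . . F F F F F F → 11 faults.
11 > 10: adding a frame increased faults — Belady's anomaly.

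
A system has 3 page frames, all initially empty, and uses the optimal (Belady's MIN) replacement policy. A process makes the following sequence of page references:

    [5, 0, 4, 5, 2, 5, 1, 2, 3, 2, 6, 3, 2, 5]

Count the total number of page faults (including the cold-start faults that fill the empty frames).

8

5 → miss, frames {5}
0 → miss, frames {5,0}
4 → miss, frames {5,0,4}
5 → hit
2 → miss, evict 4, frames {5,0,2}
5 → hit
1 → miss, evict 0, frames {5,2,1}
2 → hit
3 → miss, evict 1, frames {5,2,3}
2 → hit
6 → miss, evict 5, frames {2,3,6}
3 → hit
2 → hit
5 → miss, evict 6, frames {2,3,5}
Page faults: 8.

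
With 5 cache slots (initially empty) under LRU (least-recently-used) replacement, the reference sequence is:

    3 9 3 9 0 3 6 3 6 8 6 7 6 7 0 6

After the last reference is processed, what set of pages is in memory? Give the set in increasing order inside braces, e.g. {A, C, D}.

3 → fault, frames {3}
9 → fault, frames {3,9}
3 → hit
9 → hit
0 → fault, frames {3,9,0}
3 → hit
6 → fault, frames {9,0,3,6}
3 → hit
6 → hit
8 → fault, frames {9,0,3,6,8}
6 → hit
7 → fault, evict 9, frames {0,3,8,6,7}
6 → hit
7 → hit
0 → hit
6 → hit

{0, 3, 6, 7, 8}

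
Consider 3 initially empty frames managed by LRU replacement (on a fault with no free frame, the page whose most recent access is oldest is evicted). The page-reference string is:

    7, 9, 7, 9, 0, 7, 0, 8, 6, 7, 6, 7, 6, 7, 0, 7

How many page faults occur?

7 -> miss, frames (7)
9 -> miss, frames (7 9)
7 -> hit
9 -> hit
0 -> miss, frames (7 9 0)
7 -> hit
0 -> hit
8 -> miss, evict 9, frames (7 0 8)
6 -> miss, evict 7, frames (0 8 6)
7 -> miss, evict 0, frames (8 6 7)
6 -> hit
7 -> hit
6 -> hit
7 -> hit
0 -> miss, evict 8, frames (6 7 0)
7 -> hit
Page faults: 7.

7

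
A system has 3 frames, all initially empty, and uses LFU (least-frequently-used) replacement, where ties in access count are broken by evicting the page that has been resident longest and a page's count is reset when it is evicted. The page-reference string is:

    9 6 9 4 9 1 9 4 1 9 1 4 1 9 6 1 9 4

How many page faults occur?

6

9 → fault, frames [9]
6 → fault, frames [9, 6]
9 → hit
4 → fault, frames [9, 6, 4]
9 → hit
1 → fault, evict 6, frames [9, 4, 1]
9 → hit
4 → hit
1 → hit
9 → hit
1 → hit
4 → hit
1 → hit
9 → hit
6 → fault, evict 4, frames [9, 1, 6]
1 → hit
9 → hit
4 → fault, evict 6, frames [9, 1, 4]
Page faults: 6.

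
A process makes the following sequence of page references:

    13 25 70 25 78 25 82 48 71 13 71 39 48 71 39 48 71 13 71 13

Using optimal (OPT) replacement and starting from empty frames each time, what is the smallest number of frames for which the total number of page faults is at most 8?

4

f=1: 20 faults
f=2: 13 faults
f=3: 9 faults
f=4: 8 faults
f=5: 8 faults
f=6: 8 faults
f=7: 8 faults
f=8: 8 faults
Smallest f with faults ≤ 8 is 4.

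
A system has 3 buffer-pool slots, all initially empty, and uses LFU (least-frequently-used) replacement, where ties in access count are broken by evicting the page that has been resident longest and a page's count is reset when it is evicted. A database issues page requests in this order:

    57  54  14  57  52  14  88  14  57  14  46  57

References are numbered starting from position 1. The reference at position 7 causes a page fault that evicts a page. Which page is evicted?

pos 1: 57: fault, frames (57)
pos 2: 54: fault, frames (57 54)
pos 3: 14: fault, frames (57 54 14)
pos 4: 57: hit
pos 5: 52: fault, evict 54, frames (57 14 52)
pos 6: 14: hit
pos 7: 88: fault, evict 52, frames (57 14 88)
At position 7, page 52 is evicted.

52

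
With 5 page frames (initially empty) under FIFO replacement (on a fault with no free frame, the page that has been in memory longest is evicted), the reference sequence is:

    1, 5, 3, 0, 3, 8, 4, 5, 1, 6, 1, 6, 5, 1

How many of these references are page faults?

1 -> fault, frames [1]
5 -> fault, frames [1, 5]
3 -> fault, frames [1, 5, 3]
0 -> fault, frames [1, 5, 3, 0]
3 -> hit
8 -> fault, frames [1, 5, 3, 0, 8]
4 -> fault, evict 1, frames [5, 3, 0, 8, 4]
5 -> hit
1 -> fault, evict 5, frames [3, 0, 8, 4, 1]
6 -> fault, evict 3, frames [0, 8, 4, 1, 6]
1 -> hit
6 -> hit
5 -> fault, evict 0, frames [8, 4, 1, 6, 5]
1 -> hit
Page faults: 9.

9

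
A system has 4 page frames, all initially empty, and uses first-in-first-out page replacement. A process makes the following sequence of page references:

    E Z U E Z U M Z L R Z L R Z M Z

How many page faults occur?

7

E: miss, frames {E}
Z: miss, frames {E,Z}
U: miss, frames {E,Z,U}
E: hit
Z: hit
U: hit
M: miss, frames {E,Z,U,M}
Z: hit
L: miss, evict E, frames {Z,U,M,L}
R: miss, evict Z, frames {U,M,L,R}
Z: miss, evict U, frames {M,L,R,Z}
L: hit
R: hit
Z: hit
M: hit
Z: hit
Page faults: 7.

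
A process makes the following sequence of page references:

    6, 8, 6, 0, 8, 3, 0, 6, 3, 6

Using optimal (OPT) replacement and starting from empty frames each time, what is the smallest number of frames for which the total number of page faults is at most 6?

2

f=1: 10 faults
f=2: 5 faults
f=3: 4 faults
f=4: 4 faults
Smallest f with faults ≤ 6 is 2.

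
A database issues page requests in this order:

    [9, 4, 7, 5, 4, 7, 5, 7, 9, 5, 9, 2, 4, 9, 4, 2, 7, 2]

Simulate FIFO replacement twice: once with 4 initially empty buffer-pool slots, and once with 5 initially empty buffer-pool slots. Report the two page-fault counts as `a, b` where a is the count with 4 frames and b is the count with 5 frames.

8, 5

4 frames: F F F F . . . . . . . F . F F . F . → 8 faults.
5 frames: F F F F . . . . . . . F . . . . . . → 5 faults.
5 < 8: adding a frame reduced faults, as is typical.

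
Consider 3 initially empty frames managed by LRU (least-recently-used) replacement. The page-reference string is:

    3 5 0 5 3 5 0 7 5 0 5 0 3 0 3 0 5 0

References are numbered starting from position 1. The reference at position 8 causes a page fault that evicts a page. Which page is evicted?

3

pos 1: 3 -> miss, frames {3}
pos 2: 5 -> miss, frames {3,5}
pos 3: 0 -> miss, frames {3,5,0}
pos 4: 5 -> hit
pos 5: 3 -> hit
pos 6: 5 -> hit
pos 7: 0 -> hit
pos 8: 7 -> miss, evict 3, frames {5,0,7}
At position 8, page 3 is evicted.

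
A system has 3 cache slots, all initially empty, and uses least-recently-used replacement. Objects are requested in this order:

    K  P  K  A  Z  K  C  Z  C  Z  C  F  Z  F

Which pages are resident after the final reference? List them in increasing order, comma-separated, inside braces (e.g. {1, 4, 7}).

{C, F, Z}

K: fault, frames {K}
P: fault, frames {K,P}
K: hit
A: fault, frames {P,K,A}
Z: fault, evict P, frames {K,A,Z}
K: hit
C: fault, evict A, frames {Z,K,C}
Z: hit
C: hit
Z: hit
C: hit
F: fault, evict K, frames {Z,C,F}
Z: hit
F: hit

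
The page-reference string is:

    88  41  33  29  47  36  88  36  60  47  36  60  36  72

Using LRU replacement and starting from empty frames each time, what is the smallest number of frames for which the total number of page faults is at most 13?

f=1: 14 faults
f=2: 12 faults
f=3: 10 faults
f=4: 9 faults
f=5: 9 faults
f=6: 8 faults
f=7: 8 faults
f=8: 8 faults
Smallest f with faults ≤ 13 is 2.

2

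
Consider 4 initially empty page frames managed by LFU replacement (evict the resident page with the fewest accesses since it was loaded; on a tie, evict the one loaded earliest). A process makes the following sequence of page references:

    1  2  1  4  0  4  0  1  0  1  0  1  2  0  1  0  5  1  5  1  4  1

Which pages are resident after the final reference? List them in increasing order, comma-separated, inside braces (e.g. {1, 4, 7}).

{0, 1, 4, 5}

1 → miss, frames {1}
2 → miss, frames {1,2}
1 → hit
4 → miss, frames {1,2,4}
0 → miss, frames {1,2,4,0}
4 → hit
0 → hit
1 → hit
0 → hit
1 → hit
0 → hit
1 → hit
2 → hit
0 → hit
1 → hit
0 → hit
5 → miss, evict 2, frames {1,4,0,5}
1 → hit
5 → hit
1 → hit
4 → hit
1 → hit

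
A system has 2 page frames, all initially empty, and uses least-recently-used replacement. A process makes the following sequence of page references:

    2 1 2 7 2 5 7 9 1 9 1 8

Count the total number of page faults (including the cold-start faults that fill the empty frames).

2 → fault, frames (2)
1 → fault, frames (2 1)
2 → hit
7 → fault, evict 1, frames (2 7)
2 → hit
5 → fault, evict 7, frames (2 5)
7 → fault, evict 2, frames (5 7)
9 → fault, evict 5, frames (7 9)
1 → fault, evict 7, frames (9 1)
9 → hit
1 → hit
8 → fault, evict 9, frames (1 8)
Page faults: 8.

8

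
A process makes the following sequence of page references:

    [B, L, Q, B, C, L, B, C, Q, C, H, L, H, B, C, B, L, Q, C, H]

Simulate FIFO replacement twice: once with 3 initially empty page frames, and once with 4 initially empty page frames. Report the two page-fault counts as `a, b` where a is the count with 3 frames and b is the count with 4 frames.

11, 10

3 frames: F F F . F . F . . . F F . . F F . F . F → 11 faults.
4 frames: F F F . F . . . . . F . . F . . F F F F → 10 faults.
10 < 11: adding a frame reduced faults, as is typical.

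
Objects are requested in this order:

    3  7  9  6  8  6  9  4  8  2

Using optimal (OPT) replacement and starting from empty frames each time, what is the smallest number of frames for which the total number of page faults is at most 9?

f=1: 10 faults
f=2: 8 faults
f=3: 7 faults
f=4: 7 faults
f=5: 7 faults
f=6: 7 faults
f=7: 7 faults
Smallest f with faults ≤ 9 is 2.

2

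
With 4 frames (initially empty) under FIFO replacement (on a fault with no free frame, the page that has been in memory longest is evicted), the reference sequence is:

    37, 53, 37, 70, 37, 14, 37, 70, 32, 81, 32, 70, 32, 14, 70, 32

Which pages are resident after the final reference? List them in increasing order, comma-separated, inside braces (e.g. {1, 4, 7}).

{14, 32, 70, 81}

37 → miss, frames {37}
53 → miss, frames {37,53}
37 → hit
70 → miss, frames {37,53,70}
37 → hit
14 → miss, frames {37,53,70,14}
37 → hit
70 → hit
32 → miss, evict 37, frames {53,70,14,32}
81 → miss, evict 53, frames {70,14,32,81}
32 → hit
70 → hit
32 → hit
14 → hit
70 → hit
32 → hit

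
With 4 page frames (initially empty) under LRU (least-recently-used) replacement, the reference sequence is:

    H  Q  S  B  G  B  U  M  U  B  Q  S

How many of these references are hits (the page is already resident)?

H -> fault, frames (H)
Q -> fault, frames (H Q)
S -> fault, frames (H Q S)
B -> fault, frames (H Q S B)
G -> fault, evict H, frames (Q S B G)
B -> hit
U -> fault, evict Q, frames (S G B U)
M -> fault, evict S, frames (G B U M)
U -> hit
B -> hit
Q -> fault, evict G, frames (M U B Q)
S -> fault, evict M, frames (U B Q S)
Hits: 3.

3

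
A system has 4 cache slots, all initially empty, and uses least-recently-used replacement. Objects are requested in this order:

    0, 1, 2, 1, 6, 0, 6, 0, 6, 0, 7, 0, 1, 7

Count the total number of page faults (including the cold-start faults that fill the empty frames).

0: fault, frames (0)
1: fault, frames (0 1)
2: fault, frames (0 1 2)
1: hit
6: fault, frames (0 2 1 6)
0: hit
6: hit
0: hit
6: hit
0: hit
7: fault, evict 2, frames (1 6 0 7)
0: hit
1: hit
7: hit
Page faults: 5.

5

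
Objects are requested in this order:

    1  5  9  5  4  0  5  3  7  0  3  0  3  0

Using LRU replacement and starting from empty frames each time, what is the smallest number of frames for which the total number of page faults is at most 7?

f=1: 14 faults
f=2: 10 faults
f=3: 8 faults
f=4: 7 faults
f=5: 7 faults
f=6: 7 faults
f=7: 7 faults
Smallest f with faults ≤ 7 is 4.

4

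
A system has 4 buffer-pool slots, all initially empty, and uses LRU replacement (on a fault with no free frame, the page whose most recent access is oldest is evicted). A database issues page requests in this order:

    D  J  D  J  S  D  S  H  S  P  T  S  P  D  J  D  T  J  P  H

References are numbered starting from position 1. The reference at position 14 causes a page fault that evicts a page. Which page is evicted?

H

pos 1: D: fault, frames (D)
pos 2: J: fault, frames (D J)
pos 3: D: hit
pos 4: J: hit
pos 5: S: fault, frames (D J S)
pos 6: D: hit
pos 7: S: hit
pos 8: H: fault, frames (J D S H)
pos 9: S: hit
pos 10: P: fault, evict J, frames (D H S P)
pos 11: T: fault, evict D, frames (H S P T)
pos 12: S: hit
pos 13: P: hit
pos 14: D: fault, evict H, frames (T S P D)
At position 14, page H is evicted.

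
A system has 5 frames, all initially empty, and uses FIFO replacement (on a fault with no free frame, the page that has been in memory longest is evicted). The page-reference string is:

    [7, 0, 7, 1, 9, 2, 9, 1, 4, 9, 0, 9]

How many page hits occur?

7 -> miss, frames [7]
0 -> miss, frames [7, 0]
7 -> hit
1 -> miss, frames [7, 0, 1]
9 -> miss, frames [7, 0, 1, 9]
2 -> miss, frames [7, 0, 1, 9, 2]
9 -> hit
1 -> hit
4 -> miss, evict 7, frames [0, 1, 9, 2, 4]
9 -> hit
0 -> hit
9 -> hit
Hits: 6.

6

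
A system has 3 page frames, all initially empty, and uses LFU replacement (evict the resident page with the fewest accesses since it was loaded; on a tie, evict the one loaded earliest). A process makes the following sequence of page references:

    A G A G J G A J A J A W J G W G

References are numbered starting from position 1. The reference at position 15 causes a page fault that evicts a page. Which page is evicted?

pos 1: A -> fault, frames [A]
pos 2: G -> fault, frames [A, G]
pos 3: A -> hit
pos 4: G -> hit
pos 5: J -> fault, frames [A, G, J]
pos 6: G -> hit
pos 7: A -> hit
pos 8: J -> hit
pos 9: A -> hit
pos 10: J -> hit
pos 11: A -> hit
pos 12: W -> fault, evict G, frames [A, J, W]
pos 13: J -> hit
pos 14: G -> fault, evict W, frames [A, J, G]
pos 15: W -> fault, evict G, frames [A, J, W]
At position 15, page G is evicted.

G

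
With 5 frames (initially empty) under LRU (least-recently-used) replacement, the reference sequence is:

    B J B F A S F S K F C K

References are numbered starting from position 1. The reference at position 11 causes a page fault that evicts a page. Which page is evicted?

B

pos 1: B -> miss, frames {B}
pos 2: J -> miss, frames {B,J}
pos 3: B -> hit
pos 4: F -> miss, frames {J,B,F}
pos 5: A -> miss, frames {J,B,F,A}
pos 6: S -> miss, frames {J,B,F,A,S}
pos 7: F -> hit
pos 8: S -> hit
pos 9: K -> miss, evict J, frames {B,A,F,S,K}
pos 10: F -> hit
pos 11: C -> miss, evict B, frames {A,S,K,F,C}
At position 11, page B is evicted.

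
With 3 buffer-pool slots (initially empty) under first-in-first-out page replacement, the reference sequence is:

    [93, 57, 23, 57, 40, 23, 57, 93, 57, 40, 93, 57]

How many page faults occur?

6

93 → fault, frames [93]
57 → fault, frames [93, 57]
23 → fault, frames [93, 57, 23]
57 → hit
40 → fault, evict 93, frames [57, 23, 40]
23 → hit
57 → hit
93 → fault, evict 57, frames [23, 40, 93]
57 → fault, evict 23, frames [40, 93, 57]
40 → hit
93 → hit
57 → hit
Page faults: 6.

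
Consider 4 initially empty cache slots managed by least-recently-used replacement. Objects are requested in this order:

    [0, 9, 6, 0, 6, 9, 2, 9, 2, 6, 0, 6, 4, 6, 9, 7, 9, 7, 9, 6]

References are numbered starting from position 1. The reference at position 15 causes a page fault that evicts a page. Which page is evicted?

2

pos 1: 0 -> fault, frames {0}
pos 2: 9 -> fault, frames {0,9}
pos 3: 6 -> fault, frames {0,9,6}
pos 4: 0 -> hit
pos 5: 6 -> hit
pos 6: 9 -> hit
pos 7: 2 -> fault, frames {0,6,9,2}
pos 8: 9 -> hit
pos 9: 2 -> hit
pos 10: 6 -> hit
pos 11: 0 -> hit
pos 12: 6 -> hit
pos 13: 4 -> fault, evict 9, frames {2,0,6,4}
pos 14: 6 -> hit
pos 15: 9 -> fault, evict 2, frames {0,4,6,9}
At position 15, page 2 is evicted.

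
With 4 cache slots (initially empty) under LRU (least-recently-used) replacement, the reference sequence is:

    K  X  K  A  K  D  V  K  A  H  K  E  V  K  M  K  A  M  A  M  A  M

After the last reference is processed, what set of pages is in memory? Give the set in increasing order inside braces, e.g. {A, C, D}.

K → fault, frames {K}
X → fault, frames {K,X}
K → hit
A → fault, frames {X,K,A}
K → hit
D → fault, frames {X,A,K,D}
V → fault, evict X, frames {A,K,D,V}
K → hit
A → hit
H → fault, evict D, frames {V,K,A,H}
K → hit
E → fault, evict V, frames {A,H,K,E}
V → fault, evict A, frames {H,K,E,V}
K → hit
M → fault, evict H, frames {E,V,K,M}
K → hit
A → fault, evict E, frames {V,M,K,A}
M → hit
A → hit
M → hit
A → hit
M → hit

{A, K, M, V}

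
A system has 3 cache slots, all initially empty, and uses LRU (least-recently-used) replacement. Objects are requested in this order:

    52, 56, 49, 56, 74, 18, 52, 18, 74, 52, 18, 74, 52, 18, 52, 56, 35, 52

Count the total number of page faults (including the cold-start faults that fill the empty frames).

52: miss, frames (52)
56: miss, frames (52 56)
49: miss, frames (52 56 49)
56: hit
74: miss, evict 52, frames (49 56 74)
18: miss, evict 49, frames (56 74 18)
52: miss, evict 56, frames (74 18 52)
18: hit
74: hit
52: hit
18: hit
74: hit
52: hit
18: hit
52: hit
56: miss, evict 74, frames (18 52 56)
35: miss, evict 18, frames (52 56 35)
52: hit
Page faults: 8.

8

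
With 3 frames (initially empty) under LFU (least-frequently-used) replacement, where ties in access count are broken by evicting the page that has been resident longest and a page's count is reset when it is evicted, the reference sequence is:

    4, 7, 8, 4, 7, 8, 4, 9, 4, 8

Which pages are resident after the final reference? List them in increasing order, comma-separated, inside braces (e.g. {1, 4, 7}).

4 → fault, frames [4]
7 → fault, frames [4, 7]
8 → fault, frames [4, 7, 8]
4 → hit
7 → hit
8 → hit
4 → hit
9 → fault, evict 7, frames [4, 8, 9]
4 → hit
8 → hit

{4, 8, 9}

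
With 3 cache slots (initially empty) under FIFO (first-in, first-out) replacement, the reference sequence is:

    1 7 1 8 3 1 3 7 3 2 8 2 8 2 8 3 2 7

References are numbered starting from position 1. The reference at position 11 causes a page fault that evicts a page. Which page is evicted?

pos 1: 1: miss, frames (1)
pos 2: 7: miss, frames (1 7)
pos 3: 1: hit
pos 4: 8: miss, frames (1 7 8)
pos 5: 3: miss, evict 1, frames (7 8 3)
pos 6: 1: miss, evict 7, frames (8 3 1)
pos 7: 3: hit
pos 8: 7: miss, evict 8, frames (3 1 7)
pos 9: 3: hit
pos 10: 2: miss, evict 3, frames (1 7 2)
pos 11: 8: miss, evict 1, frames (7 2 8)
At position 11, page 1 is evicted.

1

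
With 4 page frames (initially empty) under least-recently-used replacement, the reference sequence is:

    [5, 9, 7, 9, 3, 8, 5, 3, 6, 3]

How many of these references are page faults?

7

5 → miss, frames (5)
9 → miss, frames (5 9)
7 → miss, frames (5 9 7)
9 → hit
3 → miss, frames (5 7 9 3)
8 → miss, evict 5, frames (7 9 3 8)
5 → miss, evict 7, frames (9 3 8 5)
3 → hit
6 → miss, evict 9, frames (8 5 3 6)
3 → hit
Page faults: 7.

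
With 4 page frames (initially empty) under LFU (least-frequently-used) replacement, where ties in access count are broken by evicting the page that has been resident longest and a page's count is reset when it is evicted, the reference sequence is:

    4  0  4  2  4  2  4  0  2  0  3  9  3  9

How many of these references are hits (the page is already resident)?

7

4: fault, frames [4]
0: fault, frames [4, 0]
4: hit
2: fault, frames [4, 0, 2]
4: hit
2: hit
4: hit
0: hit
2: hit
0: hit
3: fault, frames [4, 0, 2, 3]
9: fault, evict 3, frames [4, 0, 2, 9]
3: fault, evict 9, frames [4, 0, 2, 3]
9: fault, evict 3, frames [4, 0, 2, 9]
Hits: 7.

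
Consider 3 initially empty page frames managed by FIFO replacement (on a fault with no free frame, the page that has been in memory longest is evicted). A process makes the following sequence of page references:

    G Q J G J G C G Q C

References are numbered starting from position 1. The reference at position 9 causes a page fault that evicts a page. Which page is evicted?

pos 1: G -> fault, frames (G)
pos 2: Q -> fault, frames (G Q)
pos 3: J -> fault, frames (G Q J)
pos 4: G -> hit
pos 5: J -> hit
pos 6: G -> hit
pos 7: C -> fault, evict G, frames (Q J C)
pos 8: G -> fault, evict Q, frames (J C G)
pos 9: Q -> fault, evict J, frames (C G Q)
At position 9, page J is evicted.

J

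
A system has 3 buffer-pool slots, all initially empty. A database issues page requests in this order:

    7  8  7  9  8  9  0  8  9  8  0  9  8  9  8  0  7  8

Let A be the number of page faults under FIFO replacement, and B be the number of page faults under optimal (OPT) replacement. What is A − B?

1

Under FIFO: F F . F . . F . . . . . . . . . F F → 6 faults.
Under OPT: F F . F . . F . . . . . . . . . F . → 5 faults.
A − B = 6 − 5 = 1.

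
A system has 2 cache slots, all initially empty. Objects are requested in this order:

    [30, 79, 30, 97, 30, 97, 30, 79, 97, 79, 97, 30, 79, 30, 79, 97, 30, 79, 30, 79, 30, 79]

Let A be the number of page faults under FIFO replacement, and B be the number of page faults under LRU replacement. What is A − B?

Under FIFO: F F . F F . . F F . . F F . . F F F . . . . → 11 faults.
Under LRU: F F . F . . . F F . . F F . . F F F . . . . → 10 faults.
A − B = 11 − 10 = 1.

1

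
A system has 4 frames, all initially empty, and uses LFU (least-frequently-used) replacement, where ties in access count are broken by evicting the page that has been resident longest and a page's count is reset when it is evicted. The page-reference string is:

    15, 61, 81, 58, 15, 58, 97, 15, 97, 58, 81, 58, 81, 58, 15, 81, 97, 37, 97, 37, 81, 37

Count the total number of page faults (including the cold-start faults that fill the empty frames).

15: fault, frames [15]
61: fault, frames [15, 61]
81: fault, frames [15, 61, 81]
58: fault, frames [15, 61, 81, 58]
15: hit
58: hit
97: fault, evict 61, frames [15, 81, 58, 97]
15: hit
97: hit
58: hit
81: hit
58: hit
81: hit
58: hit
15: hit
81: hit
97: hit
37: fault, evict 97, frames [15, 81, 58, 37]
97: fault, evict 37, frames [15, 81, 58, 97]
37: fault, evict 97, frames [15, 81, 58, 37]
81: hit
37: hit
Page faults: 8.

8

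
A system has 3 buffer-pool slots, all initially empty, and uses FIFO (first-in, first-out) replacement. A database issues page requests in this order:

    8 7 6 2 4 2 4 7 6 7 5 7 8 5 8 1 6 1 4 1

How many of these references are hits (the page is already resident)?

8

8: miss, frames [8]
7: miss, frames [8, 7]
6: miss, frames [8, 7, 6]
2: miss, evict 8, frames [7, 6, 2]
4: miss, evict 7, frames [6, 2, 4]
2: hit
4: hit
7: miss, evict 6, frames [2, 4, 7]
6: miss, evict 2, frames [4, 7, 6]
7: hit
5: miss, evict 4, frames [7, 6, 5]
7: hit
8: miss, evict 7, frames [6, 5, 8]
5: hit
8: hit
1: miss, evict 6, frames [5, 8, 1]
6: miss, evict 5, frames [8, 1, 6]
1: hit
4: miss, evict 8, frames [1, 6, 4]
1: hit
Hits: 8.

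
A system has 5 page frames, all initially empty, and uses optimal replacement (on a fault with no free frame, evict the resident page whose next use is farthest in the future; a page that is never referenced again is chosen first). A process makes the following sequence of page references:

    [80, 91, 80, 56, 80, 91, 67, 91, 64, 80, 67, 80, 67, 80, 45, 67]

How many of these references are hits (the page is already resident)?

10

80 → fault, frames (80)
91 → fault, frames (80 91)
80 → hit
56 → fault, frames (80 91 56)
80 → hit
91 → hit
67 → fault, frames (80 91 56 67)
91 → hit
64 → fault, frames (80 91 56 67 64)
80 → hit
67 → hit
80 → hit
67 → hit
80 → hit
45 → fault, evict 64, frames (80 91 56 67 45)
67 → hit
Hits: 10.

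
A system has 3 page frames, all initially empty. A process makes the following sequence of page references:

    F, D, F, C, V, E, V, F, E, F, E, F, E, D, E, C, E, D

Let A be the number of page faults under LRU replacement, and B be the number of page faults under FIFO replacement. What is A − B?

Under LRU: F F . F F F . F . . . . . F . F . . → 8 faults.
Under FIFO: F F . F F F . F . . . . . F . F F . → 9 faults.
A − B = 8 − 9 = -1.

-1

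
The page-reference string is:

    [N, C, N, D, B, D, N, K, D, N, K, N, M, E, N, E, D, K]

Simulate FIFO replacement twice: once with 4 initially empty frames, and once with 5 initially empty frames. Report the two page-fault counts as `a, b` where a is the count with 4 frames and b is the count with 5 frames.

10, 9

4 frames: F F . F F . . F . F . . F F . . F F → 10 faults.
5 frames: F F . F F . . F . . . . F F F . F . → 9 faults.
9 < 10: adding a frame reduced faults, as is typical.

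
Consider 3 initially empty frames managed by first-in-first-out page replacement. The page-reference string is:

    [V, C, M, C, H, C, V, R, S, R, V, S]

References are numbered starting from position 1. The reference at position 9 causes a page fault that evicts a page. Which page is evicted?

H

pos 1: V -> miss, frames {V}
pos 2: C -> miss, frames {V,C}
pos 3: M -> miss, frames {V,C,M}
pos 4: C -> hit
pos 5: H -> miss, evict V, frames {C,M,H}
pos 6: C -> hit
pos 7: V -> miss, evict C, frames {M,H,V}
pos 8: R -> miss, evict M, frames {H,V,R}
pos 9: S -> miss, evict H, frames {V,R,S}
At position 9, page H is evicted.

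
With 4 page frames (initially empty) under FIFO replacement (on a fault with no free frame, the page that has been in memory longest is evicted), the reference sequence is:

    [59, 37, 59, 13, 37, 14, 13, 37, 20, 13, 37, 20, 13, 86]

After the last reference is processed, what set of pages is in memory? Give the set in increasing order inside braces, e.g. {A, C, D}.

{13, 14, 20, 86}

59 → miss, frames (59)
37 → miss, frames (59 37)
59 → hit
13 → miss, frames (59 37 13)
37 → hit
14 → miss, frames (59 37 13 14)
13 → hit
37 → hit
20 → miss, evict 59, frames (37 13 14 20)
13 → hit
37 → hit
20 → hit
13 → hit
86 → miss, evict 37, frames (13 14 20 86)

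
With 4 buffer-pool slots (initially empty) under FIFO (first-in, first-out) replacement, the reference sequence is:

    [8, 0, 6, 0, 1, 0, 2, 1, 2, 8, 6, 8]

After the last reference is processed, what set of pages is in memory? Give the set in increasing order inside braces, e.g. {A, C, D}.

8 -> fault, frames (8)
0 -> fault, frames (8 0)
6 -> fault, frames (8 0 6)
0 -> hit
1 -> fault, frames (8 0 6 1)
0 -> hit
2 -> fault, evict 8, frames (0 6 1 2)
1 -> hit
2 -> hit
8 -> fault, evict 0, frames (6 1 2 8)
6 -> hit
8 -> hit

{1, 2, 6, 8}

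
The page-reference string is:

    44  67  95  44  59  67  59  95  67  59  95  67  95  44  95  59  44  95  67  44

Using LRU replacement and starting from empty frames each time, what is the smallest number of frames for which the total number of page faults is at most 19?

2

f=1: 20 faults
f=2: 17 faults
f=3: 9 faults
f=4: 4 faults
Smallest f with faults ≤ 19 is 2.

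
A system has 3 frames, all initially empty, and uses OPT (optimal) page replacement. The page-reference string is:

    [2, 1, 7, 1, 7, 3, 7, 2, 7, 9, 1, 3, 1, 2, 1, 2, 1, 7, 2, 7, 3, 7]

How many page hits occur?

2 -> miss, frames [2]
1 -> miss, frames [2, 1]
7 -> miss, frames [2, 1, 7]
1 -> hit
7 -> hit
3 -> miss, evict 1, frames [2, 7, 3]
7 -> hit
2 -> hit
7 -> hit
9 -> miss, evict 7, frames [2, 3, 9]
1 -> miss, evict 9, frames [2, 3, 1]
3 -> hit
1 -> hit
2 -> hit
1 -> hit
2 -> hit
1 -> hit
7 -> miss, evict 1, frames [2, 3, 7]
2 -> hit
7 -> hit
3 -> hit
7 -> hit
Hits: 15.

15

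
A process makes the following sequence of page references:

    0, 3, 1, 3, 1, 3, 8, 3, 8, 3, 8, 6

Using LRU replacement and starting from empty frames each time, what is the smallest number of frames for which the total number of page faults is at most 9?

f=1: 12 faults
f=2: 5 faults
f=3: 5 faults
f=4: 5 faults
f=5: 5 faults
Smallest f with faults ≤ 9 is 2.

2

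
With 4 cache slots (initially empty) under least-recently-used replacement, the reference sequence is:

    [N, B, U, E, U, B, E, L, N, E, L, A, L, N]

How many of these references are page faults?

7

N → miss, frames {N}
B → miss, frames {N,B}
U → miss, frames {N,B,U}
E → miss, frames {N,B,U,E}
U → hit
B → hit
E → hit
L → miss, evict N, frames {U,B,E,L}
N → miss, evict U, frames {B,E,L,N}
E → hit
L → hit
A → miss, evict B, frames {N,E,L,A}
L → hit
N → hit
Page faults: 7.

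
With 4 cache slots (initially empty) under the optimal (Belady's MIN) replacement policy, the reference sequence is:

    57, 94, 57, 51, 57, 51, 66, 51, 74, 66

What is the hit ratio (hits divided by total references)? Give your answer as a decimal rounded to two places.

57 -> miss, frames {57}
94 -> miss, frames {57,94}
57 -> hit
51 -> miss, frames {57,94,51}
57 -> hit
51 -> hit
66 -> miss, frames {57,94,51,66}
51 -> hit
74 -> miss, evict 51, frames {57,94,66,74}
66 -> hit
Hits: 5 of 10 references → 5/10 = 0.5000.

0.50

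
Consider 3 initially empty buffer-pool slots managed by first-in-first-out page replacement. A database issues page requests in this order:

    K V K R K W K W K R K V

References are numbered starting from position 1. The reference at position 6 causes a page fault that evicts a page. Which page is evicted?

pos 1: K → fault, frames [K]
pos 2: V → fault, frames [K, V]
pos 3: K → hit
pos 4: R → fault, frames [K, V, R]
pos 5: K → hit
pos 6: W → fault, evict K, frames [V, R, W]
At position 6, page K is evicted.

K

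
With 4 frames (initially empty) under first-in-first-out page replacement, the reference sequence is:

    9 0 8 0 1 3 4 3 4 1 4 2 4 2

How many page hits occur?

7

9 → fault, frames (9)
0 → fault, frames (9 0)
8 → fault, frames (9 0 8)
0 → hit
1 → fault, frames (9 0 8 1)
3 → fault, evict 9, frames (0 8 1 3)
4 → fault, evict 0, frames (8 1 3 4)
3 → hit
4 → hit
1 → hit
4 → hit
2 → fault, evict 8, frames (1 3 4 2)
4 → hit
2 → hit
Hits: 7.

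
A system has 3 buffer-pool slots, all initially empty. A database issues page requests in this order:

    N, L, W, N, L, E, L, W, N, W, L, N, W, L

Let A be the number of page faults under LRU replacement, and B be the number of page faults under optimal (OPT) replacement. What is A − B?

Under LRU: F F F . . F . F F . . . . . → 6 faults.
Under OPT: F F F . . F . . F . . . . . → 5 faults.
A − B = 6 − 5 = 1.

1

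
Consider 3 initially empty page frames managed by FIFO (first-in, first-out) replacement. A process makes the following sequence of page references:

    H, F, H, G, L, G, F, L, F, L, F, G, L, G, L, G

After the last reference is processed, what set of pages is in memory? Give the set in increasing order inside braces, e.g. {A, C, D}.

{F, G, L}

H → miss, frames [H]
F → miss, frames [H, F]
H → hit
G → miss, frames [H, F, G]
L → miss, evict H, frames [F, G, L]
G → hit
F → hit
L → hit
F → hit
L → hit
F → hit
G → hit
L → hit
G → hit
L → hit
G → hit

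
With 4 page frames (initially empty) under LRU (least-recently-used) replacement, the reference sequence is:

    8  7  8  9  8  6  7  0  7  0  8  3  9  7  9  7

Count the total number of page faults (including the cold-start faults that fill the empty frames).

8: fault, frames [8]
7: fault, frames [8, 7]
8: hit
9: fault, frames [7, 8, 9]
8: hit
6: fault, frames [7, 9, 8, 6]
7: hit
0: fault, evict 9, frames [8, 6, 7, 0]
7: hit
0: hit
8: hit
3: fault, evict 6, frames [7, 0, 8, 3]
9: fault, evict 7, frames [0, 8, 3, 9]
7: fault, evict 0, frames [8, 3, 9, 7]
9: hit
7: hit
Page faults: 8.

8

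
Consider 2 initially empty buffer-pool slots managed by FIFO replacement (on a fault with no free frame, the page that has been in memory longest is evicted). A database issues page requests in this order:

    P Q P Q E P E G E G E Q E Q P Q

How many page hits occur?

8

P -> miss, frames (P)
Q -> miss, frames (P Q)
P -> hit
Q -> hit
E -> miss, evict P, frames (Q E)
P -> miss, evict Q, frames (E P)
E -> hit
G -> miss, evict E, frames (P G)
E -> miss, evict P, frames (G E)
G -> hit
E -> hit
Q -> miss, evict G, frames (E Q)
E -> hit
Q -> hit
P -> miss, evict E, frames (Q P)
Q -> hit
Hits: 8.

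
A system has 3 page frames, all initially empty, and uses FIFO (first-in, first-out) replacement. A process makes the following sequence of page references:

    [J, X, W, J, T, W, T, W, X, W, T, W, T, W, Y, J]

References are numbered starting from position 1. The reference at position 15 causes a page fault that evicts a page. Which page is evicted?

X

pos 1: J → miss, frames [J]
pos 2: X → miss, frames [J, X]
pos 3: W → miss, frames [J, X, W]
pos 4: J → hit
pos 5: T → miss, evict J, frames [X, W, T]
pos 6: W → hit
pos 7: T → hit
pos 8: W → hit
pos 9: X → hit
pos 10: W → hit
pos 11: T → hit
pos 12: W → hit
pos 13: T → hit
pos 14: W → hit
pos 15: Y → miss, evict X, frames [W, T, Y]
At position 15, page X is evicted.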